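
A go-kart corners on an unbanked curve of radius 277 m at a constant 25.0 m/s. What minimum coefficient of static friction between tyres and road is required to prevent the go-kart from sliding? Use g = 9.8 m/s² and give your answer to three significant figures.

Friction provides the centripetal force: μ_s m g = m v²/r, so μ_s = v²/(g r) = (25.00)²/(9.8 × 277) = 625.0/2715 = 0.2302.

0.230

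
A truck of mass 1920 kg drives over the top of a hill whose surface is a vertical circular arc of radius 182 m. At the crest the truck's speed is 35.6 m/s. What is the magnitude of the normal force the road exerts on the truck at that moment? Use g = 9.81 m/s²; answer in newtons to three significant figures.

5470 N

At the crest the centripetal acceleration points downward (toward the centre of the arc), so mg − N = mv²/r.
N = m(g − v²/r) = 1920 × (9.81 − (35.6)²/182) = 1920 × (9.81 − 6.964) = 1920 × 2.846 = 5465 N.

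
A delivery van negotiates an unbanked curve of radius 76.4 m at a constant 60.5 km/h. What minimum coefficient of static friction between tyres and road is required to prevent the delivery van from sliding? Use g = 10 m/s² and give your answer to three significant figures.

0.370

v = 60.5/3.6 = 16.81 m/s.
Friction provides the centripetal force: μ_s m g = m v²/r, so μ_s = v²/(g r) = (16.81)²/(10.0 × 76.4) = 282.4/764.0 = 0.3697.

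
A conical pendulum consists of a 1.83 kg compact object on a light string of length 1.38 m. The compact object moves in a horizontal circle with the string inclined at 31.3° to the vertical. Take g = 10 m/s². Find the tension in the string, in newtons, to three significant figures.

21.4 N

Vertically the bob has no acceleration, so T cosθ = mg.
T = mg/cosθ = 1.83 × 10.0 / cos 31.3° = 18.30/0.8545 = 21.42 N.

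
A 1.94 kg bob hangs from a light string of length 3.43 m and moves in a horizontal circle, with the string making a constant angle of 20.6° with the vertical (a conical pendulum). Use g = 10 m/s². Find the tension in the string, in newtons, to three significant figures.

Vertically the bob has no acceleration, so T cosθ = mg.
T = mg/cosθ = 1.94 × 10.0 / cos 20.6° = 19.40/0.9361 = 20.73 N.

20.7 N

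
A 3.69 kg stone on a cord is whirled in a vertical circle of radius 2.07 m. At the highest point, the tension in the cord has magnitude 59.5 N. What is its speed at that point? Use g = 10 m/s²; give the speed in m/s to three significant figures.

7.35 m/s

At the top, T + mg = mv²/r, so v = √(r(T/m + g)) = √(2.07 × (59.5/3.69 + 10.0)) = √(2.07 × 26.12) = √54.08 = 7.354 m/s.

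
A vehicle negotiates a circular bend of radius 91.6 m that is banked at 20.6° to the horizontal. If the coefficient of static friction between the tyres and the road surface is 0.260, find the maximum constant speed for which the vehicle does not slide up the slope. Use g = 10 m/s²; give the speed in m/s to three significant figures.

25.4 m/s

At the maximum speed, friction acts down the slope at its limiting value f = μN. Radially (horizontal, toward centre): N sinθ + μN cosθ = mv²/r. Vertically: N cosθ − μN sinθ = mg.
Dividing: v² = r g (sinθ + μcosθ)/(cosθ − μsinθ).
sinθ + μcosθ = 0.3518 + 0.260×0.9361 = 0.5952; cosθ − μsinθ = 0.9361 − 0.260×0.3518 = 0.8446.
v² = 91.6 × 10.0 × 0.5952/0.8446 = 645.5 m²/s², so v = 25.41 m/s.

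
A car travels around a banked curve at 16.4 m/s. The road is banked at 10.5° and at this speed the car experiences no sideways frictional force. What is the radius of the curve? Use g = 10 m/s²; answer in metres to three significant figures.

145 m

Frictionless banking: tanθ = v²/(rg), so r = v²/(g tanθ).
r = (16.4)²/(10.0 × tan 10.5°) = 269.0/(10.0 × 0.1853) = 269.0/1.853 = 145.1 m.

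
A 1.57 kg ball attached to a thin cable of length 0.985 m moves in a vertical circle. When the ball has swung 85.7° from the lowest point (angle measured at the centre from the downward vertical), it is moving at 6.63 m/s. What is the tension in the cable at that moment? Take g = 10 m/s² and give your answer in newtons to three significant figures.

Take the radial direction toward the centre of the circle as positive. The component of the weight along the string toward the centre is −mg cos φ (φ measured from the bottom), so Newton's second law along the string gives T − mg cos φ = m v²/r.
cos 85.7° = 0.07498, so T = m(v²/r + g cos φ) = 1.57 × ((6.63)²/0.985 + 10.0 × 0.07498) = 1.57 × (44.63 + (0.7498)) = 1.57 × 45.38 = 71.24 N.

71.2 N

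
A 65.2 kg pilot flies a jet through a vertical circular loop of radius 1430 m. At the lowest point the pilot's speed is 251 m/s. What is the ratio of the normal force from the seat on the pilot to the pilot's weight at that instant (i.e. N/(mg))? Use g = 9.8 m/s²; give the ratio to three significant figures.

5.50

At the bottom, N − mg = mv²/r, so N = m(v²/r + g) and N/(mg) = v²/(rg) + 1 = (251)²/(1430 × 9.8) + 1 = 4.496 + 1 = 5.496.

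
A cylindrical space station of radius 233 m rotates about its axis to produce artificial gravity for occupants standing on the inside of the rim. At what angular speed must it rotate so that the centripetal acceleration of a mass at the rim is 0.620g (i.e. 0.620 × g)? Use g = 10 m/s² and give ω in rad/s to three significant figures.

Centripetal acceleration a_c = ω²r. Setting ω²r = 0.620g:
ω = √(0.620g / r) = √(0.620 × 10.0 / 233) = √0.02661 = 0.1631 rad/s.

0.163 rad/s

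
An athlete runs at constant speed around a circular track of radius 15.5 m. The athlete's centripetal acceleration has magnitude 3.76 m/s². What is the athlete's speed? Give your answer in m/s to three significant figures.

a_c = v²/r ⇒ v = √(a_c · r) = √(3.76 × 15.5) = √58.28 = 7.634 m/s.

7.63 m/s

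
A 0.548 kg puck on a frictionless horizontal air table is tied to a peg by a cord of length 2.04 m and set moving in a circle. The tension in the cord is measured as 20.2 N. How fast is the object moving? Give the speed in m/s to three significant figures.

T = m v²/r ⇒ v = √(T r / m) = √(20.2 × 2.04 / 0.548) = √75.20 = 8.672 m/s.

8.67 m/s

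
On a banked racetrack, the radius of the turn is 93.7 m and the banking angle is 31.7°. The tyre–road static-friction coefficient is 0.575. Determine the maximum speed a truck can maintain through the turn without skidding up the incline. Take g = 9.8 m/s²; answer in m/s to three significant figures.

41.2 m/s

At the maximum speed, friction acts down the slope at its limiting value f = μN. Radially (horizontal, toward centre): N sinθ + μN cosθ = mv²/r. Vertically: N cosθ − μN sinθ = mg.
Dividing: v² = r g (sinθ + μcosθ)/(cosθ − μsinθ).
sinθ + μcosθ = 0.5255 + 0.575×0.8508 = 1.015; cosθ − μsinθ = 0.8508 − 0.575×0.5255 = 0.5487.
v² = 93.7 × 9.8 × 1.015/0.5487 = 1698 m²/s², so v = 41.21 m/s.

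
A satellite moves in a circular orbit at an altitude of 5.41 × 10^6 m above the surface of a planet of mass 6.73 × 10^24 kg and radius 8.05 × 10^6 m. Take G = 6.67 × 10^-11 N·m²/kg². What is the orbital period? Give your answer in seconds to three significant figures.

r = R + h = 8.05 × 10^6 + 5.41 × 10^6 = 1.346 × 10^7 m. Gravity provides the centripetal force: G M m / r² = m v² / r ⇒ v = √(GM/r) = 5775 m/s.
T = 2πr/v = 2π × 1.346 × 10^7 / 5775 = 14640 s.

14600 s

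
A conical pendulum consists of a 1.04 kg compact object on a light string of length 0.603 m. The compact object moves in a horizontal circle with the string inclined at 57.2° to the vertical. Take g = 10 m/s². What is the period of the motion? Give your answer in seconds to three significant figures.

r = L sinθ = 0.5069 m. From T sinθ = mω²r and T cosθ = mg: tanθ = ω²r/g, so ω² = g tanθ / r = g/(L cosθ).
ω = √(g/(L cosθ)) = √(10.0/(0.603 × 0.5417)) = √30.61 = 5.533 rad/s.
Period = 2π/ω = 1.136 s.

1.14 s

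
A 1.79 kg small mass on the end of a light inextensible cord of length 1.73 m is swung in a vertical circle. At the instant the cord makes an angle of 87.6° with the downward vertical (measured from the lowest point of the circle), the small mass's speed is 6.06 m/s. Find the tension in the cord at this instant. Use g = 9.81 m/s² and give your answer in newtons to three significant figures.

38.7 N

Take the radial direction toward the centre of the circle as positive. The component of the weight along the string toward the centre is −mg cos φ (φ measured from the bottom), so Newton's second law along the string gives T − mg cos φ = m v²/r.
cos 87.6° = 0.04188, so T = m(v²/r + g cos φ) = 1.79 × ((6.06)²/1.73 + 9.81 × 0.04188) = 1.79 × (21.23 + (0.4108)) = 1.79 × 21.64 = 38.73 N.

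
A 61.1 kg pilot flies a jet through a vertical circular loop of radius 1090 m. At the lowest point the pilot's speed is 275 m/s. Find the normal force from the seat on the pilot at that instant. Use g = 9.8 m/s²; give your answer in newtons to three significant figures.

At the lowest point, N points up (toward the centre) and the weight mg points down (away from the centre), so the net inward force is N − mg = mv²/r.
N = m(v²/r + g) = 61.1 × ((275)²/1090 + 9.8) = 61.1 × (69.38 + 9.8) = 61.1 × 79.18 = 4838 N.

4840 N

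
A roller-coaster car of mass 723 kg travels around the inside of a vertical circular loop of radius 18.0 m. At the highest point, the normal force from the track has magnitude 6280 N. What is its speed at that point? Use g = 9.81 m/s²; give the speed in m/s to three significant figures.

At the top, N + mg = mv²/r, so v = √(r(N/m + g)) = √(18.0 × (6280/723 + 9.81)) = √(18.0 × 18.50) = √332.9 = 18.25 m/s.

18.2 m/s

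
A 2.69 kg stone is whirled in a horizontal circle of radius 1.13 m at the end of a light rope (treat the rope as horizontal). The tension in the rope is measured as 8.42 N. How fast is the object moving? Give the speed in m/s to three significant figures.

1.88 m/s

T = m v²/r ⇒ v = √(T r / m) = √(8.42 × 1.13 / 2.69) = √3.537 = 1.881 m/s.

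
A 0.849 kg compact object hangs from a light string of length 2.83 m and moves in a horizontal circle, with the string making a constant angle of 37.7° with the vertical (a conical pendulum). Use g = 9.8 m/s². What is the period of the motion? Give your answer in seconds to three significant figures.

r = L sinθ = 1.731 m. From T sinθ = mω²r and T cosθ = mg: tanθ = ω²r/g, so ω² = g tanθ / r = g/(L cosθ).
ω = √(g/(L cosθ)) = √(9.8/(2.83 × 0.7912)) = √4.377 = 2.092 rad/s.
Period = 2π/ω = 3.003 s.

3.00 s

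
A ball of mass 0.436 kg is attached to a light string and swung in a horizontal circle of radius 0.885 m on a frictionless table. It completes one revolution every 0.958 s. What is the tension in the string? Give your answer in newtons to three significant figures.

16.6 N

v = 2πr/T = 2π × 0.885/0.958 = 5.804 m/s.
The tension is the only horizontal force, so it supplies the full centripetal force: T = m v²/r = 0.436 × (5.804)²/0.885 = 0.436 × 33.69/0.885 = 16.60 N.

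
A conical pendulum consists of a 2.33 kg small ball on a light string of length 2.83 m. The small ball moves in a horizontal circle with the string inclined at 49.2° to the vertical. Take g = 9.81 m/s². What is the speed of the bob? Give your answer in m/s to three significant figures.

4.93 m/s

The radius of the circle is r = L sinθ = 2.83 × sin 49.2° = 2.142 m.
Horizontally T sinθ = mv²/r and vertically T cosθ = mg, so tanθ = v²/(rg).
v = √(r g tanθ) = √(2.142 × 9.81 × 1.159) = √24.35 = 4.934 m/s.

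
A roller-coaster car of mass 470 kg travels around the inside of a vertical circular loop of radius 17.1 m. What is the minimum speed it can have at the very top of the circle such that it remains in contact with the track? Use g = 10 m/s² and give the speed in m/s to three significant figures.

At the top, both weight mg and N point toward the centre: N + mg = mv²/r.
At minimum speed N → 0, so mg = mv_min²/r ⇒ v_min = √(g r) = √(10.0 × 17.1) = 13.08 m/s.

13.1 m/s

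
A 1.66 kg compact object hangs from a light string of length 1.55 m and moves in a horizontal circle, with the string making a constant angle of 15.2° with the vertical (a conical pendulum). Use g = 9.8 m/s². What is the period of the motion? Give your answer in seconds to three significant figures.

r = L sinθ = 0.4064 m. From T sinθ = mω²r and T cosθ = mg: tanθ = ω²r/g, so ω² = g tanθ / r = g/(L cosθ).
ω = √(g/(L cosθ)) = √(9.8/(1.55 × 0.9650)) = √6.552 = 2.560 rad/s.
Period = 2π/ω = 2.455 s.

2.45 s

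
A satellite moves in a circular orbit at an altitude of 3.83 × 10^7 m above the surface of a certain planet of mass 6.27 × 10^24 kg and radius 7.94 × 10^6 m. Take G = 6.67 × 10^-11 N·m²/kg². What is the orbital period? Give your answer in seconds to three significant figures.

r = R + h = 7.94 × 10^6 + 3.83 × 10^7 = 4.624 × 10^7 m. Gravity provides the centripetal force: G M m / r² = m v² / r ⇒ v = √(GM/r) = 3007 m/s.
T = 2πr/v = 2π × 4.624 × 10^7 / 3007 = 96610 s.

96600 s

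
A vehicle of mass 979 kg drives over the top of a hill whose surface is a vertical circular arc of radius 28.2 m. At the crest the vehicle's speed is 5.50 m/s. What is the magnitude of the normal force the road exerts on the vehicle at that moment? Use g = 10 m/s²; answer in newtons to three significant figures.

At the crest the centripetal acceleration points downward (toward the centre of the arc), so mg − N = mv²/r.
N = m(g − v²/r) = 979 × (10.0 − (5.50)²/28.2) = 979 × (10.0 − 1.073) = 979 × 8.927 = 8740 N.

8740 N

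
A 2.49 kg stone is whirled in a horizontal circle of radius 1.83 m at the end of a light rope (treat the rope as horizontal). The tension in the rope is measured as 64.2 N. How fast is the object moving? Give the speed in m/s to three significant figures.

6.87 m/s

T = m v²/r ⇒ v = √(T r / m) = √(64.2 × 1.83 / 2.49) = √47.18 = 6.869 m/s.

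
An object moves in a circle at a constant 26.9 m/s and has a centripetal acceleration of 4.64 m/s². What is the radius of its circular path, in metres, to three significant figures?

a_c = v²/r ⇒ r = v²/a_c = (26.9)²/4.64 = 723.6/4.64 = 156.0 m.

156 m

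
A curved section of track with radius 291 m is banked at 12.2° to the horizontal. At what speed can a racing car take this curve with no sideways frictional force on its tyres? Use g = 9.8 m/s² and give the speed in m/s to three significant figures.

On a frictionless banked curve, N sinθ = mv²/r and N cosθ = mg, so tanθ = v²/(rg).
v = √(r g tanθ) = √(291 × 9.8 × tan 12.2°) = √(291 × 9.8 × 0.2162) = √616.6 = 24.83 m/s.

24.8 m/s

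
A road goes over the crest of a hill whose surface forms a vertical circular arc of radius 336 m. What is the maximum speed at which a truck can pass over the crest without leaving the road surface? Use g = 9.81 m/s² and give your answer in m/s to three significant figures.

57.4 m/s

At the crest the centre of the circle is below the truck, so the net downward (centripetal) force is mg − N = mv²/r.
The truck leaves the road when N → 0, giving v_max = √(g r) = √(9.81 × 336) = 57.41 m/s.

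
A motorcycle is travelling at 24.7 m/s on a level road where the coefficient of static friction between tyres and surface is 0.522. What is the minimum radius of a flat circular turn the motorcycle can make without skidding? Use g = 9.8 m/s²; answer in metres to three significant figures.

119 m

At the limit, μ_s m g = m v²/r, so r_min = v²/(μ_s g) = (24.7)²/(0.522 × 9.8) = 610.1/5.116 = 119.3 m.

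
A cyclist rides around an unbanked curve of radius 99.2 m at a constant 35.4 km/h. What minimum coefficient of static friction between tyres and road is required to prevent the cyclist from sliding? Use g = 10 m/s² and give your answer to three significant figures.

v = 35.4/3.6 = 9.833 m/s.
Friction provides the centripetal force: μ_s m g = m v²/r, so μ_s = v²/(g r) = (9.833)²/(10.0 × 99.2) = 96.69/992.0 = 0.09747.

0.0975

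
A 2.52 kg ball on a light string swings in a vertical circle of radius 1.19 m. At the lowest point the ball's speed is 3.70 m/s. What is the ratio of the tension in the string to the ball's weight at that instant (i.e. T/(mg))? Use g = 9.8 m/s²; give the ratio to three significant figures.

2.17

At the bottom, T − mg = mv²/r, so T = m(v²/r + g) and T/(mg) = v²/(rg) + 1 = (3.70)²/(1.19 × 9.8) + 1 = 1.174 + 1 = 2.174.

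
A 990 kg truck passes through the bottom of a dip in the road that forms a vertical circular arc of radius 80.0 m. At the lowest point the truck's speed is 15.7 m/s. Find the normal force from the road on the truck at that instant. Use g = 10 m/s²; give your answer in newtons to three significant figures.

At the lowest point, N points up (toward the centre) and the weight mg points down (away from the centre), so the net inward force is N − mg = mv²/r.
N = m(v²/r + g) = 990 × ((15.7)²/80.0 + 10.0) = 990 × (3.081 + 10.0) = 990 × 13.08 = 12950 N.

13000 N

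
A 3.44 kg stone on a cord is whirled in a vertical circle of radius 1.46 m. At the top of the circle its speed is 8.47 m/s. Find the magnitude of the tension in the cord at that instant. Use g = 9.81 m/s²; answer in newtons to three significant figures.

At the top, both T and the weight mg point inward (toward the centre), so T + mg = mv²/r.
T = m(v²/r − g) = 3.44 × ((8.47)²/1.46 − 9.81) = 3.44 × (49.14 − 9.81) = 3.44 × 39.33 = 135.3 N.

135 N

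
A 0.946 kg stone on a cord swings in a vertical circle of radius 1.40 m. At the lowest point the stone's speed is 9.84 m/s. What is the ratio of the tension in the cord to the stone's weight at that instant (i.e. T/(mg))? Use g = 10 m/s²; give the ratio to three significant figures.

At the bottom, T − mg = mv²/r, so T = m(v²/r + g) and T/(mg) = v²/(rg) + 1 = (9.84)²/(1.40 × 10.0) + 1 = 6.916 + 1 = 7.916.

7.92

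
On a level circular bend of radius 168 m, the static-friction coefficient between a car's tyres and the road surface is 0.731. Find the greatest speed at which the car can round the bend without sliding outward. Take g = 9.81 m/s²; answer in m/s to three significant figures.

34.7 m/s

On a flat curve, static friction is the only horizontal force, so it must supply the full centripetal force: μ_s m g = m v²/r.
Mass cancels: v_max = √(μ_s g r) = √(0.731 × 9.81 × 168) = √1205 = 34.71 m/s.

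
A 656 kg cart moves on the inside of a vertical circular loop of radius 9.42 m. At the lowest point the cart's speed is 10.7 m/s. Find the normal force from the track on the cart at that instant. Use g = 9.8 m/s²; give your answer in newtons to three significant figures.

At the lowest point, N points up (toward the centre) and the weight mg points down (away from the centre), so the net inward force is N − mg = mv²/r.
N = m(v²/r + g) = 656 × ((10.7)²/9.42 + 9.8) = 656 × (12.15 + 9.8) = 656 × 21.95 = 14400 N.

14400 N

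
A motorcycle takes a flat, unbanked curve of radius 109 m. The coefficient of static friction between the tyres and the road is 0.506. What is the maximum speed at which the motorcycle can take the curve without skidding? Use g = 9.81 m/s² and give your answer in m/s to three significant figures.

23.3 m/s

The only inward force on a level bend is static friction, so at the limit f_s = μ_s N = μ_s m g = m v²/r.
Mass cancels: v_max = √(μ_s g r) = √(0.506 × 9.81 × 109) = √541.1 = 23.26 m/s.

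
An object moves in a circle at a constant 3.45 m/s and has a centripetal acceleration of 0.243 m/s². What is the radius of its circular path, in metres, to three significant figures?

49.0 m

a_c = v²/r ⇒ r = v²/a_c = (3.45)²/0.243 = 11.90/0.243 = 48.98 m.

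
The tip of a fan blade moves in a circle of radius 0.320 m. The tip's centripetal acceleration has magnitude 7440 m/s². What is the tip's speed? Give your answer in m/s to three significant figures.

48.8 m/s

a_c = v²/r ⇒ v = √(a_c · r) = √(7440 × 0.320) = √2381 = 48.79 m/s.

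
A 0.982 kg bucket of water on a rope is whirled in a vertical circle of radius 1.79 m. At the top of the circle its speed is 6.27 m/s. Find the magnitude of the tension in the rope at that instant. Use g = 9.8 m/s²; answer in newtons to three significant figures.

At the top, both T and the weight mg point inward (toward the centre), so T + mg = mv²/r.
T = m(v²/r − g) = 0.982 × ((6.27)²/1.79 − 9.8) = 0.982 × (21.96 − 9.8) = 0.982 × 12.16 = 11.94 N.

11.9 N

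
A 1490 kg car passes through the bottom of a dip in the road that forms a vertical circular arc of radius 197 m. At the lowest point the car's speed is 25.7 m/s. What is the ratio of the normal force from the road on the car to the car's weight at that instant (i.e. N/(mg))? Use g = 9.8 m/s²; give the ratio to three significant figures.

1.34

At the bottom, N − mg = mv²/r, so N = m(v²/r + g) and N/(mg) = v²/(rg) + 1 = (25.7)²/(197 × 9.8) + 1 = 0.3421 + 1 = 1.342.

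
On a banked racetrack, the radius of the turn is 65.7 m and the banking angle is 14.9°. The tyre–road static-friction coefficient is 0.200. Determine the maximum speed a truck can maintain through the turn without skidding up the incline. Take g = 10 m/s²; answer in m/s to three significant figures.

18.0 m/s

At the maximum speed, friction acts down the slope at its limiting value f = μN. Radially (horizontal, toward centre): N sinθ + μN cosθ = mv²/r. Vertically: N cosθ − μN sinθ = mg.
Dividing: v² = r g (sinθ + μcosθ)/(cosθ − μsinθ).
sinθ + μcosθ = 0.2571 + 0.200×0.9664 = 0.4504; cosθ − μsinθ = 0.9664 − 0.200×0.2571 = 0.9149.
v² = 65.7 × 10.0 × 0.4504/0.9149 = 323.4 m²/s², so v = 17.98 m/s.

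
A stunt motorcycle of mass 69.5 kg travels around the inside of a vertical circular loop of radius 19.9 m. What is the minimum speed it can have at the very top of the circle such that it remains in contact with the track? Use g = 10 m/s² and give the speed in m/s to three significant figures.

14.1 m/s

At the highest point the centre is directly below, so both the weight and N act inward: N + mg = mv²/r.
At minimum speed N → 0, so mg = mv_min²/r ⇒ v_min = √(g r) = √(10.0 × 19.9) = 14.11 m/s.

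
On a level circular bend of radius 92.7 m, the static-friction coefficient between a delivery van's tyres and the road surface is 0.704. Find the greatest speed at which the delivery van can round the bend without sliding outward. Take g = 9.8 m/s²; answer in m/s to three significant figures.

25.3 m/s

On a flat curve, static friction is the only horizontal force, so it must supply the full centripetal force: μ_s m g = m v²/r.
Mass cancels: v_max = √(μ_s g r) = √(0.704 × 9.8 × 92.7) = √639.6 = 25.29 m/s.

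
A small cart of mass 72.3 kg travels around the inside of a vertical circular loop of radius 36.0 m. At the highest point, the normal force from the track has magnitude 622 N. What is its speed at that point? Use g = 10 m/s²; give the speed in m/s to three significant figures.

25.9 m/s

At the top, N + mg = mv²/r, so v = √(r(N/m + g)) = √(36.0 × (622/72.3 + 10.0)) = √(36.0 × 18.60) = √669.7 = 25.88 m/s.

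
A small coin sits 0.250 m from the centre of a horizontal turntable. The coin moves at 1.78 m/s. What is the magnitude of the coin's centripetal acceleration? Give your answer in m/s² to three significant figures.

a_c = v²/r = (1.780)²/0.250 = 3.168/0.250 = 12.67 m/s².

12.7 m/s²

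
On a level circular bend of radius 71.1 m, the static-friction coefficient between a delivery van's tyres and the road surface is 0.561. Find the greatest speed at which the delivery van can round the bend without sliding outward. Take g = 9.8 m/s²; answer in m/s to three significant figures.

19.8 m/s

On a flat curve, static friction is the only horizontal force, so it must supply the full centripetal force: μ_s m g = m v²/r.
Mass cancels: v_max = √(μ_s g r) = √(0.561 × 9.8 × 71.1) = √390.9 = 19.77 m/s.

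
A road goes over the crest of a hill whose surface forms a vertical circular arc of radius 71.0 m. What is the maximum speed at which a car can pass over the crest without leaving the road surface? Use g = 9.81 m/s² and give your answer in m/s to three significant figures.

26.4 m/s

At the crest the centre of the circle is below the car, so the net downward (centripetal) force is mg − N = mv²/r.
The car leaves the road when N → 0, giving v_max = √(g r) = √(9.81 × 71.0) = 26.39 m/s.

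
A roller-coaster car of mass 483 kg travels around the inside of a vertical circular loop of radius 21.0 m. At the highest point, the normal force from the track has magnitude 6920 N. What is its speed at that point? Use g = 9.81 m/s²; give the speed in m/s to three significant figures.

22.5 m/s

At the top, N + mg = mv²/r, so v = √(r(N/m + g)) = √(21.0 × (6920/483 + 9.81)) = √(21.0 × 24.14) = √506.9 = 22.51 m/s.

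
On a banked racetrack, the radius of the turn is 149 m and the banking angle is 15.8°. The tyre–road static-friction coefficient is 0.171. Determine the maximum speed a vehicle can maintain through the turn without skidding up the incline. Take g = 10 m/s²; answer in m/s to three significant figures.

At the maximum speed, friction acts down the slope at its limiting value f = μN. Radially (horizontal, toward centre): N sinθ + μN cosθ = mv²/r. Vertically: N cosθ − μN sinθ = mg.
Dividing: v² = r g (sinθ + μcosθ)/(cosθ − μsinθ).
sinθ + μcosθ = 0.2723 + 0.171×0.9622 = 0.4368; cosθ − μsinθ = 0.9622 − 0.171×0.2723 = 0.9157.
v² = 149 × 10.0 × 0.4368/0.9157 = 710.8 m²/s², so v = 26.66 m/s.

26.7 m/s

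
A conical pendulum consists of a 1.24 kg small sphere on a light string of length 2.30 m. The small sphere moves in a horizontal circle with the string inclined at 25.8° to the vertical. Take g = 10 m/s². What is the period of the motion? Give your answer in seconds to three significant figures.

r = L sinθ = 1.001 m. From T sinθ = mω²r and T cosθ = mg: tanθ = ω²r/g, so ω² = g tanθ / r = g/(L cosθ).
ω = √(g/(L cosθ)) = √(10.0/(2.30 × 0.9003)) = √4.829 = 2.198 rad/s.
Period = 2π/ω = 2.859 s.

2.86 s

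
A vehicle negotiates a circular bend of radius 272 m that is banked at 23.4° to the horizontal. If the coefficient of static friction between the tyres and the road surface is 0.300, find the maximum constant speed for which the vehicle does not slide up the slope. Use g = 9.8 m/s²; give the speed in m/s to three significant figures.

At the maximum speed, friction acts down the slope at its limiting value f = μN. Radially (horizontal, toward centre): N sinθ + μN cosθ = mv²/r. Vertically: N cosθ − μN sinθ = mg.
Dividing: v² = r g (sinθ + μcosθ)/(cosθ − μsinθ).
sinθ + μcosθ = 0.3971 + 0.300×0.9178 = 0.6725; cosθ − μsinθ = 0.9178 − 0.300×0.3971 = 0.7986.
v² = 272 × 9.8 × 0.6725/0.7986 = 2245 m²/s², so v = 47.38 m/s.

47.4 m/s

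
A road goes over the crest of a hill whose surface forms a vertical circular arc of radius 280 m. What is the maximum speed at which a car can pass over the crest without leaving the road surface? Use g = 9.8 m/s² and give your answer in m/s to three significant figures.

At the crest the centre of the circle is below the car, so the net downward (centripetal) force is mg − N = mv²/r.
The car leaves the road when N → 0, giving v_max = √(g r) = √(9.8 × 280) = 52.38 m/s.

52.4 m/s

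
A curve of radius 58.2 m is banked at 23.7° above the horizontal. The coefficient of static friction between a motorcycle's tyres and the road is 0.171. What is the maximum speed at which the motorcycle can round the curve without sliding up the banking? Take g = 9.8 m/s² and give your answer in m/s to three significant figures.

19.4 m/s

At the maximum speed, friction acts down the slope at its limiting value f = μN. Radially (horizontal, toward centre): N sinθ + μN cosθ = mv²/r. Vertically: N cosθ − μN sinθ = mg.
Dividing: v² = r g (sinθ + μcosθ)/(cosθ − μsinθ).
sinθ + μcosθ = 0.4019 + 0.171×0.9157 = 0.5585; cosθ − μsinθ = 0.9157 − 0.171×0.4019 = 0.8469.
v² = 58.2 × 9.8 × 0.5585/0.8469 = 376.1 m²/s², so v = 19.39 m/s.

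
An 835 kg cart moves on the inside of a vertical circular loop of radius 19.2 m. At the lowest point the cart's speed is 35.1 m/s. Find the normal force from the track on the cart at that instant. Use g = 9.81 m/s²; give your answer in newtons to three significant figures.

61800 N

At the lowest point, N points up (toward the centre) and the weight mg points down (away from the centre), so the net inward force is N − mg = mv²/r.
N = m(v²/r + g) = 835 × ((35.1)²/19.2 + 9.81) = 835 × (64.17 + 9.81) = 835 × 73.98 = 61770 N.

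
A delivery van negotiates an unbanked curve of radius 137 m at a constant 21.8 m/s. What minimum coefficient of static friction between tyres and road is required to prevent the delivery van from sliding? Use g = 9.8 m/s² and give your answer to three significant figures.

Friction provides the centripetal force: μ_s m g = m v²/r, so μ_s = v²/(g r) = (21.80)²/(9.8 × 137) = 475.2/1343 = 0.3540.

0.354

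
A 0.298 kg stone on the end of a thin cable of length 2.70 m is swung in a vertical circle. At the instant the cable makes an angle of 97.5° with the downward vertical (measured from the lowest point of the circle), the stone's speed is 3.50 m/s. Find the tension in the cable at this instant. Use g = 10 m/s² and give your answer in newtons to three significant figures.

0.963 N

Take the radial direction toward the centre of the circle as positive. The component of the weight along the string toward the centre is −mg cos φ (φ measured from the bottom), so Newton's second law along the string gives T − mg cos φ = m v²/r.
cos 97.5° = -0.1305, so T = m(v²/r + g cos φ) = 0.298 × ((3.50)²/2.70 + 10.0 × -0.1305) = 0.298 × (4.537 + (-1.305)) = 0.298 × 3.232 = 0.9631 N.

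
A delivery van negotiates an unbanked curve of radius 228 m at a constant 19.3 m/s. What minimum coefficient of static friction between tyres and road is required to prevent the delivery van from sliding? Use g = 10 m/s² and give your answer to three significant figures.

0.163

Friction provides the centripetal force: μ_s m g = m v²/r, so μ_s = v²/(g r) = (19.30)²/(10.0 × 228) = 372.5/2280 = 0.1634.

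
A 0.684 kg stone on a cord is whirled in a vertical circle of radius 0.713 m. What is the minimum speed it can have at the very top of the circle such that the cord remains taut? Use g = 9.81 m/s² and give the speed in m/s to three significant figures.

2.64 m/s

At the top, both weight mg and T point toward the centre: T + mg = mv²/r.
At minimum speed T → 0, so mg = mv_min²/r ⇒ v_min = √(g r) = √(9.81 × 0.713) = 2.645 m/s.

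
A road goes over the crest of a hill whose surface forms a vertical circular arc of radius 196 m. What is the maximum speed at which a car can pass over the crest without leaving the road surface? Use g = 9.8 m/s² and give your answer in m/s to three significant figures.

At the crest the centre of the circle is below the car, so the net downward (centripetal) force is mg − N = mv²/r.
The car leaves the road when N → 0, giving v_max = √(g r) = √(9.8 × 196) = 43.83 m/s.

43.8 m/s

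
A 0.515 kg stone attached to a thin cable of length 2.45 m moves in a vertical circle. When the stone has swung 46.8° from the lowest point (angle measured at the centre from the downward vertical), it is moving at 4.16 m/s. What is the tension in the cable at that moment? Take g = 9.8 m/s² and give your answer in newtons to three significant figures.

Take the radial direction toward the centre of the circle as positive. The component of the weight along the string toward the centre is −mg cos φ (φ measured from the bottom), so Newton's second law along the string gives T − mg cos φ = m v²/r.
cos 46.8° = 0.6845, so T = m(v²/r + g cos φ) = 0.515 × ((4.16)²/2.45 + 9.8 × 0.6845) = 0.515 × (7.064 + (6.709)) = 0.515 × 13.77 = 7.093 N.

7.09 N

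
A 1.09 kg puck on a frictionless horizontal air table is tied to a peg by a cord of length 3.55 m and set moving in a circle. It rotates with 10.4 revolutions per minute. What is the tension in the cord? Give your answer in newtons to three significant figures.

4.59 N

ω = 10.4 rev/min × 2π/60 = 1.089 rad/s, so v = ωr = 1.089 × 3.55 = 3.866 m/s.
The tension is the only horizontal force, so it supplies the full centripetal force: T = m v²/r = 1.09 × (3.866)²/3.55 = 1.09 × 14.95/3.55 = 4.590 N.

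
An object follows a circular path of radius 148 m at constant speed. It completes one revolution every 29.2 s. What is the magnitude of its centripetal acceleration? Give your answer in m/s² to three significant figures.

6.85 m/s²

v = 2πr/T = 2π × 148/29.2 = 31.85 m/s.
a_c = v²/r = (31.85)²/148 = 1014/148 = 6.853 m/s².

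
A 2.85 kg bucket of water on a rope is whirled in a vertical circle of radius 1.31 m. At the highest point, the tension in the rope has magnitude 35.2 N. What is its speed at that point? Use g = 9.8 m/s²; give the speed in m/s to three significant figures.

At the top, T + mg = mv²/r, so v = √(r(T/m + g)) = √(1.31 × (35.2/2.85 + 9.8)) = √(1.31 × 22.15) = √29.02 = 5.387 m/s.

5.39 m/s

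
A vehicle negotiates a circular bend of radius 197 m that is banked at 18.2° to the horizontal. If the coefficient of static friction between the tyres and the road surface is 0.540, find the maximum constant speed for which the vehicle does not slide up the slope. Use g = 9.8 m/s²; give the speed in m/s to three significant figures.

At the maximum speed, friction acts down the slope at its limiting value f = μN. Radially (horizontal, toward centre): N sinθ + μN cosθ = mv²/r. Vertically: N cosθ − μN sinθ = mg.
Dividing: v² = r g (sinθ + μcosθ)/(cosθ − μsinθ).
sinθ + μcosθ = 0.3123 + 0.540×0.9500 = 0.8253; cosθ − μsinθ = 0.9500 − 0.540×0.3123 = 0.7813.
v² = 197 × 9.8 × 0.8253/0.7813 = 2039 m²/s², so v = 45.16 m/s.

45.2 m/s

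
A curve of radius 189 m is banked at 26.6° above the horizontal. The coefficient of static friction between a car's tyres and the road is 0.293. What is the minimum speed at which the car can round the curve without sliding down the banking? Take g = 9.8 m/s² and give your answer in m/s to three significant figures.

18.3 m/s

At the minimum speed, friction acts up the slope at its limiting value f = μN. Radially (horizontal, toward centre): N sinθ − μN cosθ = mv²/r. Vertically: N cosθ + μN sinθ = mg.
Dividing: v² = r g (sinθ − μcosθ)/(cosθ + μsinθ).
sinθ − μcosθ = 0.4478 − 0.293×0.8942 = 0.1858; cosθ + μsinθ = 0.8942 + 0.293×0.4478 = 1.025.
v² = 189 × 9.8 × 0.1858/1.025 = 335.6 m²/s², so v = 18.32 m/s.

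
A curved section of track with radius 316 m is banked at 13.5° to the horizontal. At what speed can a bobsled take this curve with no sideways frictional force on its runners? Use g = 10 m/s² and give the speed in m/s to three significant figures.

On a frictionless banked curve, N sinθ = mv²/r and N cosθ = mg, so tanθ = v²/(rg).
v = √(r g tanθ) = √(316 × 10.0 × tan 13.5°) = √(316 × 10.0 × 0.2401) = √758.6 = 27.54 m/s.

27.5 m/s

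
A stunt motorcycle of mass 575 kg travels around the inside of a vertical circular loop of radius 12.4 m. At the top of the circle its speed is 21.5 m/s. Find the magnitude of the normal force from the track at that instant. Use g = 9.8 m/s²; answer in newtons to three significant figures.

15800 N

At the top, both N and the weight mg point inward (toward the centre), so N + mg = mv²/r.
N = m(v²/r − g) = 575 × ((21.5)²/12.4 − 9.8) = 575 × (37.28 − 9.8) = 575 × 27.48 = 15800 N.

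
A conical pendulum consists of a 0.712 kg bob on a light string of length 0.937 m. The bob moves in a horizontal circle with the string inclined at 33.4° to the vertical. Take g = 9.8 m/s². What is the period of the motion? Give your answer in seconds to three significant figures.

1.78 s

r = L sinθ = 0.5158 m. From T sinθ = mω²r and T cosθ = mg: tanθ = ω²r/g, so ω² = g tanθ / r = g/(L cosθ).
ω = √(g/(L cosθ)) = √(9.8/(0.937 × 0.8348)) = √12.53 = 3.539 rad/s.
Period = 2π/ω = 1.775 s.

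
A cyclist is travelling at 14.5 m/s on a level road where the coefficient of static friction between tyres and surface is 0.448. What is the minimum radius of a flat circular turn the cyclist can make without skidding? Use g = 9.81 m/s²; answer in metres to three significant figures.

47.8 m

At the limit, μ_s m g = m v²/r, so r_min = v²/(μ_s g) = (14.5)²/(0.448 × 9.81) = 210.2/4.395 = 47.84 m.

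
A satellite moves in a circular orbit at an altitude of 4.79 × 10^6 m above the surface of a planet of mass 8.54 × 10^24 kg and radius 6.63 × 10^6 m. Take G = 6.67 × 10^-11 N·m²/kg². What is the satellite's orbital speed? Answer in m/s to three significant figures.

Orbital radius r = R + h = 6.63 × 10^6 + 4.79 × 10^6 = 1.142 × 10^7 m.
Gravity supplies the centripetal force: G M m / r² = m v² / r, so v = √(GM/r).
v = √(6.67 × 10^-11 × 8.54 × 10^24 / 1.142 × 10^7) = √(4.988 × 10^7) = 7063 m/s.

7060 m/s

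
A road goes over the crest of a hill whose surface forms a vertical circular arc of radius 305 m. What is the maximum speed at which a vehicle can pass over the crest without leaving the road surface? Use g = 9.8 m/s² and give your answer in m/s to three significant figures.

At the crest the centre of the circle is below the vehicle, so the net downward (centripetal) force is mg − N = mv²/r.
The vehicle leaves the road when N → 0, giving v_max = √(g r) = √(9.8 × 305) = 54.67 m/s.

54.7 m/s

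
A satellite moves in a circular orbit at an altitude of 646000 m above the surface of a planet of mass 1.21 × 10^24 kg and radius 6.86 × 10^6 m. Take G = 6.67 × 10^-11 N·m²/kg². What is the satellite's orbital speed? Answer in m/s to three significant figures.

Orbital radius r = R + h = 6.86 × 10^6 + 646000 = 7.506 × 10^6 m.
Gravity supplies the centripetal force: G M m / r² = m v² / r, so v = √(GM/r).
v = √(6.67 × 10^-11 × 1.21 × 10^24 / 7.506 × 10^6) = √(1.075 × 10^7) = 3279 m/s.

3280 m/s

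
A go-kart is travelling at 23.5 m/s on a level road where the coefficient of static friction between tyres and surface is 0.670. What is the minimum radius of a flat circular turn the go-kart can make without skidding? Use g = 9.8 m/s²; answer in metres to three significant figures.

At the limit, μ_s m g = m v²/r, so r_min = v²/(μ_s g) = (23.5)²/(0.670 × 9.8) = 552.2/6.566 = 84.11 m.

84.1 m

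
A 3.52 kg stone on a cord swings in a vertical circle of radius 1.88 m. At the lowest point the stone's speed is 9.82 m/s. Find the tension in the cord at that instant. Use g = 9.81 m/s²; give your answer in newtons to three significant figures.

215 N

At the lowest point, T points up (toward the centre) and the weight mg points down (away from the centre), so the net inward force is T − mg = mv²/r.
T = m(v²/r + g) = 3.52 × ((9.82)²/1.88 + 9.81) = 3.52 × (51.29 + 9.81) = 3.52 × 61.10 = 215.1 N.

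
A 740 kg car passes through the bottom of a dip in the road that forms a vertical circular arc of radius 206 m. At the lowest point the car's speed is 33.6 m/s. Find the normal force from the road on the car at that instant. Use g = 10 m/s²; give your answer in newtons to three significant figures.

At the lowest point, N points up (toward the centre) and the weight mg points down (away from the centre), so the net inward force is N − mg = mv²/r.
N = m(v²/r + g) = 740 × ((33.6)²/206 + 10.0) = 740 × (5.480 + 10.0) = 740 × 15.48 = 11460 N.

11500 N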